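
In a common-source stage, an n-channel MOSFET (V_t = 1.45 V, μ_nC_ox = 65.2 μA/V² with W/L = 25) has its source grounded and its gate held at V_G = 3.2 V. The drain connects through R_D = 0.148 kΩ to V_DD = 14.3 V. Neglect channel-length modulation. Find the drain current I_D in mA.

I_D = 2.50 mA

V_GS = V_G = 3.2 V, so V_ov = 3.2 − 1.45 = 1.75 V.
k_n = μ_nC_ox · (W/L) = 1.63 mA/V².
Assume saturation: I_D = ½ k_n V_ov² = 0.5 × 1.63 × 1.75² = 2.5 mA, giving V_DS = V_DD − I_D R_D = 14.3 − 2.5 × 0.148 = 13.9 V.
V_DS = 13.9 V ≥ V_ov = 1.75 V, confirming saturation.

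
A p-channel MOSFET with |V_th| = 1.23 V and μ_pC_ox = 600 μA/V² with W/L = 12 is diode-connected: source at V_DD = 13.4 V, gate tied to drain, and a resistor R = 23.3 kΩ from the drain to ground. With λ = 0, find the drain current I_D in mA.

I_D = 0.506 mA

With gate tied to drain, V_SG = V_SD ≥ V_SG − |V_th|, so the device is in saturation.
k_p = μ_pC_ox · (W/L) = 7.2 mA/V².
KCL at the drain: ½ k_p (V_SG − |V_th|)² = (V_DD − V_SG)/R.
Let x = V_SG − 1.23. Then 83.9 x² + x − 12.17 = 0, giving x = 0.375 V (positive root), so V_SG = 1.6 V.
I_D = (V_DD − V_SG)/R = (13.4 − 1.6) / 23.3 = 0.506 mA.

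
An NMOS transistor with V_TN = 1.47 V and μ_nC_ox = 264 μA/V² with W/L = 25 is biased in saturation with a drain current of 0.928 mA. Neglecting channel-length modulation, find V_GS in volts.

k_n = μ_nC_ox · (W/L) = 6.6 mA/V².
In saturation I_D = ½ k_n (V_GS − V_TN)², so V_GS − V_TN = √(2 I_D / k_n) = √(2 × 0.928 / 6.6) = 0.53 V.
V_GS = 1.47 + 0.53 = 2 V.

V_GS = 2.00 V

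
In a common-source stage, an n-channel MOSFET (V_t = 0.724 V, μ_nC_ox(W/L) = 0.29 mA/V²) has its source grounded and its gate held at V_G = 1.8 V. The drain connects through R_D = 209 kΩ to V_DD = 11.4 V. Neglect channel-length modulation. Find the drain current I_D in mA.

V_GS = V_G = 1.8 V, so V_ov = 1.8 − 0.724 = 1.08 V.
Assume saturation: I_D = ½ k_n V_ov² = 0.5 × 0.29 × 1.08² = 0.168 mA, giving V_DS = V_DD − I_D R_D = 11.4 − 0.168 × 209 = -23.7 V.
But -23.7 V < V_ov = 1.08 V, so the device is actually in triode.
In triode I_D = k_n[V_ov V_DS − ½ V_DS²] and I_D = (V_DD − V_DS)/R_D. Equating: 30.3 V_DS² − 66.22 V_DS + 11.4 = 0, giving V_DS = 0.188 V (the root below V_ov).
I_D = (11.4 − 0.188) / 209 = 0.0536 mA.

I_D = 0.0536 mA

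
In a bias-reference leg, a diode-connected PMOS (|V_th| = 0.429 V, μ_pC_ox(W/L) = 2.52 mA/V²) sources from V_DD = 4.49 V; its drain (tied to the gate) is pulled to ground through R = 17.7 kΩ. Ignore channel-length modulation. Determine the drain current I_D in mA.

With gate tied to drain, V_SG = V_SD ≥ V_SG − |V_th|, so the device is in saturation.
KCL at the drain: ½ k_p (V_SG − |V_th|)² = (V_DD − V_SG)/R.
Let x = V_SG − 0.429. Then 22.3 x² + x − 4.061 = 0, giving x = 0.405 V (positive root), so V_SG = 0.834 V.
I_D = (V_DD − V_SG)/R = (4.49 − 0.834) / 17.7 = 0.207 mA.

I_D = 0.207 mA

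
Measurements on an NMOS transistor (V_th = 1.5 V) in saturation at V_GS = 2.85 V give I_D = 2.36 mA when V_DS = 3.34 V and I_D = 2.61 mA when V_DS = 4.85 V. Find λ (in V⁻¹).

λ = 0.0916 V⁻¹

With V_GS fixed, I_D ∝ (1 + λ V_DS) in saturation, so I_D2/I_D1 = (1 + λ V_DS2)/(1 + λ V_DS1).
2.61/2.36 = 1.106 = (1 + 4.85 λ)/(1 + 3.34 λ).
Solving: λ (I_D1 V_DS2 − I_D2 V_DS1) = I_D2 − I_D1, so λ = (2.61 − 2.36) / (2.36 × 4.85 − 2.61 × 3.34) = 0.25 / 2.73 = 0.0916 V⁻¹.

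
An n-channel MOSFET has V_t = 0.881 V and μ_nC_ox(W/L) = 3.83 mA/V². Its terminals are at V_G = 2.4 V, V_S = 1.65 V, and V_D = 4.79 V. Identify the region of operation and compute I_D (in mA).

Cutoff; I_D = 0 mA

V_GS = V_G − V_S = 2.4 − 1.65 = 0.75 V; V_DS = V_D − V_S = 4.79 − 1.65 = 3.14 V.
V_GS = 0.75 V < V_t = 0.881 V, so the transistor is in cutoff.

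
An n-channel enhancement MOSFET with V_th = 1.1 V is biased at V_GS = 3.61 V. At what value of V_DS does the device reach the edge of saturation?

V_DS,sat = 2.51 V

The boundary between triode and saturation is V_DS = V_GS − V_th = V_ov.
V_ov = 3.61 − 1.1 = 2.51 V.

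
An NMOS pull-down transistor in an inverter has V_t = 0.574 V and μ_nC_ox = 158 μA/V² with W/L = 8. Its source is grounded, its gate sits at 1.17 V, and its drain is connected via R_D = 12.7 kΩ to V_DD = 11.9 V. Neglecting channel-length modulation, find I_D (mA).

V_GS = V_G = 1.17 V, so V_ov = 1.17 − 0.574 = 0.596 V.
k_n = μ_nC_ox · (W/L) = 1.264 mA/V².
Assume saturation: I_D = ½ k_n V_ov² = 0.5 × 1.264 × 0.596² = 0.224 mA, giving V_DS = V_DD − I_D R_D = 11.9 − 0.224 × 12.7 = 9.05 V.
V_DS = 9.05 V ≥ V_ov = 0.596 V, confirming saturation.

I_D = 0.224 mA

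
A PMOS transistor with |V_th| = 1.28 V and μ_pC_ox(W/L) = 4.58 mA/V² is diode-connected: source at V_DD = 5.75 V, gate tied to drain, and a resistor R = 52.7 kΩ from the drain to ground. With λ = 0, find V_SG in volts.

V_SG = 1.47 V

With gate tied to drain, V_SG = V_SD ≥ V_SG − |V_th|, so the device is in saturation.
KCL at the drain: ½ k_p (V_SG − |V_th|)² = (V_DD − V_SG)/R.
Let x = V_SG − 1.28. Then 121 x² + x − 4.47 = 0, giving x = 0.188 V (positive root), so V_SG = 1.47 V.
I_D = (V_DD − V_SG)/R = (5.75 − 1.47) / 52.7 = 0.0812 mA.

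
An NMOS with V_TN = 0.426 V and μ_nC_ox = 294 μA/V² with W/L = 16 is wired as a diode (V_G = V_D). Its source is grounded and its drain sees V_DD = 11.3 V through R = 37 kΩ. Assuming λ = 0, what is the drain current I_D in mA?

With gate tied to drain, V_GS = V_DS ≥ V_GS − V_TN, so the device is in saturation.
k_n = μ_nC_ox · (W/L) = 4.704 mA/V².
KCL at the drain: ½ k_n (V_GS − V_TN)² = (V_DD − V_GS)/R.
Let x = V_GS − 0.426. Then 87 x² + x − 10.87 = 0, giving x = 0.348 V (positive root), so V_GS = 0.774 V.
I_D = (V_DD − V_GS)/R = (11.3 − 0.774) / 37 = 0.284 mA.

I_D = 0.284 mA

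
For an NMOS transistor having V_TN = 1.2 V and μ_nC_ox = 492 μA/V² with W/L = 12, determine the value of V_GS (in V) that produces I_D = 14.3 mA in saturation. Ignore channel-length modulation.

k_n = μ_nC_ox · (W/L) = 5.904 mA/V².
In saturation I_D = ½ k_n (V_GS − V_TN)², so V_GS − V_TN = √(2 I_D / k_n) = √(2 × 14.3 / 5.904) = 2.2 V.
V_GS = 1.2 + 2.2 = 3.4 V.

V_GS = 3.40 V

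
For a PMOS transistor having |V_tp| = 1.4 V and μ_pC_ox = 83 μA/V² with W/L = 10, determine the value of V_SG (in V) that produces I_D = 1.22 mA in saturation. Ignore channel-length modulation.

V_SG = 3.11 V

k_p = μ_pC_ox · (W/L) = 0.83 mA/V².
In saturation I_D = ½ k_p (V_SG − |V_tp|)², so V_SG − |V_tp| = √(2 I_D / k_p) = √(2 × 1.22 / 0.83) = 1.71 V.
V_SG = 1.4 + 1.71 = 3.11 V.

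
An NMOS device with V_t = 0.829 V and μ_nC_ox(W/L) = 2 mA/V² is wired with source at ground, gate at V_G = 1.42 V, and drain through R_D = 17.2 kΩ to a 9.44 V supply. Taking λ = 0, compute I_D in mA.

V_GS = V_G = 1.42 V, so V_ov = 1.42 − 0.829 = 0.591 V.
Assume saturation: I_D = ½ k_n V_ov² = 0.5 × 2 × 0.591² = 0.349 mA, giving V_DS = V_DD − I_D R_D = 9.44 − 0.349 × 17.2 = 3.43 V.
V_DS = 3.43 V ≥ V_ov = 0.591 V, confirming saturation.

I_D = 0.349 mA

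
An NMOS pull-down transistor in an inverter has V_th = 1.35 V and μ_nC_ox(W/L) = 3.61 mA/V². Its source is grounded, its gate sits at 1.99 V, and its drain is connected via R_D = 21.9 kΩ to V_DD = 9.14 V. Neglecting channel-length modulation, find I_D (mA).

I_D = 0.408 mA

V_GS = V_G = 1.99 V, so V_ov = 1.99 − 1.35 = 0.64 V.
Assume saturation: I_D = ½ k_n V_ov² = 0.5 × 3.61 × 0.64² = 0.739 mA, giving V_DS = V_DD − I_D R_D = 9.14 − 0.739 × 21.9 = -7.05 V.
But -7.05 V < V_ov = 0.64 V, so the device is actually in triode.
In triode I_D = k_n[V_ov V_DS − ½ V_DS²] and I_D = (V_DD − V_DS)/R_D. Equating: 39.5 V_DS² − 51.6 V_DS + 9.14 = 0, giving V_DS = 0.211 V (the root below V_ov).
I_D = (9.14 − 0.211) / 21.9 = 0.408 mA.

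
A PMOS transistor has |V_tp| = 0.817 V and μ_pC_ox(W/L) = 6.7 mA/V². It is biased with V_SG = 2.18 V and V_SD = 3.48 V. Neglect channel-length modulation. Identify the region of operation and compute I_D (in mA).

V_ov = V_SG − |V_tp| = 2.18 − 0.817 = 1.36 V.
Since V_SD = 3.48 V ≥ V_ov = 1.36 V, the device is in saturation.
I_D = ½ k_p V_ov² = 0.5 × 6.7 × 1.36² = 6.22 mA.

Saturation; I_D = 6.22 mA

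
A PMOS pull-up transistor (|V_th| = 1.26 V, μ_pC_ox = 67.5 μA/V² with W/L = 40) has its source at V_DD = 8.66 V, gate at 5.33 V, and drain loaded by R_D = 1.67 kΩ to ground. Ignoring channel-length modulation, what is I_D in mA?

V_SG = V_DD − V_G = 8.66 − 5.33 = 3.33 V, so V_ov = 3.33 − 1.26 = 2.07 V.
k_p = μ_pC_ox · (W/L) = 2.7 mA/V².
Assume saturation: I_D = ½ k_p V_ov² = 0.5 × 2.7 × 2.07² = 5.78 mA, giving V_SD = V_DD − I_D R_D = 8.66 − 5.78 × 1.67 = -1 V.
But -1 V < V_ov = 2.07 V, so the device is actually in triode.
In triode I_D = k_p[V_ov V_SD − ½ V_SD²] and I_D = (V_DD − V_SD)/R_D. Equating: 2.25 V_SD² − 10.33 V_SD + 8.66 = 0, giving V_SD = 1.1 V (the root below V_ov).
I_D = (8.66 − 1.1) / 1.67 = 4.52 mA.

I_D = 4.52 mA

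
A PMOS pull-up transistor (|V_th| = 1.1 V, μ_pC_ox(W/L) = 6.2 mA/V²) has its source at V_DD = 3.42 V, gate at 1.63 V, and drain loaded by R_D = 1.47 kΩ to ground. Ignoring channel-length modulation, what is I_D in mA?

I_D = 1.48 mA

V_SG = V_DD − V_G = 3.42 − 1.63 = 1.79 V, so V_ov = 1.79 − 1.1 = 0.69 V.
Assume saturation: I_D = ½ k_p V_ov² = 0.5 × 6.2 × 0.69² = 1.48 mA, giving V_SD = V_DD − I_D R_D = 3.42 − 1.48 × 1.47 = 1.25 V.
V_SD = 1.25 V ≥ V_ov = 0.69 V, confirming saturation.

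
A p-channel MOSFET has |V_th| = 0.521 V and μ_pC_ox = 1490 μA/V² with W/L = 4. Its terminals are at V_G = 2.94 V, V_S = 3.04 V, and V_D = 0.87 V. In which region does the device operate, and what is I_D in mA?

Cutoff; I_D = 0 mA

V_SG = V_S − V_G = 3.04 − 2.94 = 0.1 V; V_SD = V_S − V_D = 3.04 − 0.87 = 2.17 V.
V_SG = 0.1 V < |V_th| = 0.521 V, so the transistor is in cutoff.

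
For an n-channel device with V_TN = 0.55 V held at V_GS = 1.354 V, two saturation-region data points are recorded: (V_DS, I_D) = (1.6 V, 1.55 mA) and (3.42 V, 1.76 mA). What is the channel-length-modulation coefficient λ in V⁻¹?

With V_GS fixed, I_D ∝ (1 + λ V_DS) in saturation, so I_D2/I_D1 = (1 + λ V_DS2)/(1 + λ V_DS1).
1.76/1.55 = 1.135 = (1 + 3.42 λ)/(1 + 1.6 λ).
Solving: λ (I_D1 V_DS2 − I_D2 V_DS1) = I_D2 − I_D1, so λ = (1.76 − 1.55) / (1.55 × 3.42 − 1.76 × 1.6) = 0.21 / 2.48 = 0.0845 V⁻¹.

λ = 0.0845 V⁻¹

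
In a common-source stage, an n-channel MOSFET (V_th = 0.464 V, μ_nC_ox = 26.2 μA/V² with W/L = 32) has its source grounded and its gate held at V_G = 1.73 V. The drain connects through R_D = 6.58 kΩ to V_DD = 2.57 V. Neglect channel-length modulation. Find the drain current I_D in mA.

V_GS = V_G = 1.73 V, so V_ov = 1.73 − 0.464 = 1.27 V.
k_n = μ_nC_ox · (W/L) = 0.8384 mA/V².
Assume saturation: I_D = ½ k_n V_ov² = 0.5 × 0.8384 × 1.27² = 0.672 mA, giving V_DS = V_DD − I_D R_D = 2.57 − 0.672 × 6.58 = -1.85 V.
But -1.85 V < V_ov = 1.27 V, so the device is actually in triode.
In triode I_D = k_n[V_ov V_DS − ½ V_DS²] and I_D = (V_DD − V_DS)/R_D. Equating: 2.76 V_DS² − 7.984 V_DS + 2.57 = 0, giving V_DS = 0.369 V (the root below V_ov).
I_D = (2.57 − 0.369) / 6.58 = 0.335 mA.

I_D = 0.335 mA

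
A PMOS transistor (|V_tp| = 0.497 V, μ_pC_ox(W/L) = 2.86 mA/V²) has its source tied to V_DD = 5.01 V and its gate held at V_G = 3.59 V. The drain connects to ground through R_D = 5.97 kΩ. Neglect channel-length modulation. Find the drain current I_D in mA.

V_SG = V_DD − V_G = 5.01 − 3.59 = 1.42 V, so V_ov = 1.42 − 0.497 = 0.923 V.
Assume saturation: I_D = ½ k_p V_ov² = 0.5 × 2.86 × 0.923² = 1.22 mA, giving V_SD = V_DD − I_D R_D = 5.01 − 1.22 × 5.97 = -2.26 V.
But -2.26 V < V_ov = 0.923 V, so the device is actually in triode.
In triode I_D = k_p[V_ov V_SD − ½ V_SD²] and I_D = (V_DD − V_SD)/R_D. Equating: 8.54 V_SD² − 16.76 V_SD + 5.01 = 0, giving V_SD = 0.368 V (the root below V_ov).
I_D = (5.01 − 0.368) / 5.97 = 0.778 mA.

I_D = 0.778 mA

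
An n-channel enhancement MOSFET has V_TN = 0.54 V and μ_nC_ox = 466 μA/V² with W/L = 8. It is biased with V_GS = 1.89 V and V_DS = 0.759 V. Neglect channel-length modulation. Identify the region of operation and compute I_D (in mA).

Triode; I_D = 2.75 mA

k_n = μ_nC_ox · (W/L) = 3.728 mA/V².
V_ov = V_GS − V_TN = 1.89 − 0.54 = 1.35 V.
Since V_DS = 0.759 V < V_ov = 1.35 V, the device is in the triode region.
I_D = k_n [V_ov · V_DS − ½ V_DS²] = 3.728 × [1.35 × 0.759 − 0.5 × 0.759²] = 2.75 mA.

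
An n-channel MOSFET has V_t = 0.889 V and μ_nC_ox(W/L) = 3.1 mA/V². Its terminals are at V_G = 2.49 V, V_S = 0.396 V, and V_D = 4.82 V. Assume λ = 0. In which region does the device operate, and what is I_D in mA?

V_GS = V_G − V_S = 2.49 − 0.396 = 2.09 V; V_DS = V_D − V_S = 4.82 − 0.396 = 4.42 V.
V_ov = V_GS − V_t = 2.09 − 0.889 = 1.21 V.
Since V_DS = 4.42 V ≥ V_ov = 1.21 V, the device is in saturation.
I_D = ½ k_n V_ov² = 0.5 × 3.1 × 1.21² = 2.25 mA.

Saturation; I_D = 2.25 mA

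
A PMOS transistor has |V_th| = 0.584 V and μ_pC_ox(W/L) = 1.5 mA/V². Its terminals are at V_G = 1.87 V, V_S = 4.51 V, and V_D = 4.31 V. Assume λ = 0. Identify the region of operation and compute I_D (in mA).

Triode; I_D = 0.587 mA

V_SG = V_S − V_G = 4.51 − 1.87 = 2.64 V; V_SD = V_S − V_D = 4.51 − 4.31 = 0.2 V.
V_ov = V_SG − |V_th| = 2.64 − 0.584 = 2.06 V.
Since V_SD = 0.2 V < V_ov = 2.06 V, the device is in the triode region.
I_D = k_p [V_ov · V_SD − ½ V_SD²] = 1.5 × [2.06 × 0.2 − 0.5 × 0.2²] = 0.587 mA.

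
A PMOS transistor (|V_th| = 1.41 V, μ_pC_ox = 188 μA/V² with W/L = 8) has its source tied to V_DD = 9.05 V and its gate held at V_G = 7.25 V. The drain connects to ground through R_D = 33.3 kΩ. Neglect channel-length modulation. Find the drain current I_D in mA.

V_SG = V_DD − V_G = 9.05 − 7.25 = 1.8 V, so V_ov = 1.8 − 1.41 = 0.39 V.
k_p = μ_pC_ox · (W/L) = 1.504 mA/V².
Assume saturation: I_D = ½ k_p V_ov² = 0.5 × 1.504 × 0.39² = 0.114 mA, giving V_SD = V_DD − I_D R_D = 9.05 − 0.114 × 33.3 = 5.24 V.
V_SD = 5.24 V ≥ V_ov = 0.39 V, confirming saturation.

I_D = 0.114 mA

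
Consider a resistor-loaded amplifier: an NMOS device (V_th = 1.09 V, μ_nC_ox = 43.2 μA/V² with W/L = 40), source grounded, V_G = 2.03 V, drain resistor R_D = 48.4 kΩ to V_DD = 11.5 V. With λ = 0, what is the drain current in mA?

I_D = 0.234 mA

V_GS = V_G = 2.03 V, so V_ov = 2.03 − 1.09 = 0.94 V.
k_n = μ_nC_ox · (W/L) = 1.728 mA/V².
Assume saturation: I_D = ½ k_n V_ov² = 0.5 × 1.728 × 0.94² = 0.763 mA, giving V_DS = V_DD − I_D R_D = 11.5 − 0.763 × 48.4 = -25.5 V.
But -25.5 V < V_ov = 0.94 V, so the device is actually in triode.
In triode I_D = k_n[V_ov V_DS − ½ V_DS²] and I_D = (V_DD − V_DS)/R_D. Equating: 41.8 V_DS² − 79.62 V_DS + 11.5 = 0, giving V_DS = 0.157 V (the root below V_ov).
I_D = (11.5 − 0.157) / 48.4 = 0.234 mA.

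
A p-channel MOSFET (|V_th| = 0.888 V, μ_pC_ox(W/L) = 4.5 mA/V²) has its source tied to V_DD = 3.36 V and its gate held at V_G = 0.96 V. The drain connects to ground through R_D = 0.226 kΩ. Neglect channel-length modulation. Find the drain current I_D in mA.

I_D = 5.14 mA

V_SG = V_DD − V_G = 3.36 − 0.96 = 2.4 V, so V_ov = 2.4 − 0.888 = 1.51 V.
Assume saturation: I_D = ½ k_p V_ov² = 0.5 × 4.5 × 1.51² = 5.14 mA, giving V_SD = V_DD − I_D R_D = 3.36 − 5.14 × 0.226 = 2.2 V.
V_SD = 2.2 V ≥ V_ov = 1.51 V, confirming saturation.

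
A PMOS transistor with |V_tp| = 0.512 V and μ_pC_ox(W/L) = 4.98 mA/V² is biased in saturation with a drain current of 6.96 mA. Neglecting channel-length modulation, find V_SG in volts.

In saturation I_D = ½ k_p (V_SG − |V_tp|)², so V_SG − |V_tp| = √(2 I_D / k_p) = √(2 × 6.96 / 4.98) = 1.67 V.
V_SG = 0.512 + 1.67 = 2.18 V.

V_SG = 2.18 V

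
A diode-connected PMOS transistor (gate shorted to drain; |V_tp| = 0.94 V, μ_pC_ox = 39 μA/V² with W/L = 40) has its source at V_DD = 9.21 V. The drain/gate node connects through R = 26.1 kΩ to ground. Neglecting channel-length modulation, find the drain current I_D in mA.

With gate tied to drain, V_SG = V_SD ≥ V_SG − |V_tp|, so the device is in saturation.
k_p = μ_pC_ox · (W/L) = 1.56 mA/V².
KCL at the drain: ½ k_p (V_SG − |V_tp|)² = (V_DD − V_SG)/R.
Let x = V_SG − 0.94. Then 20.4 x² + x − 8.27 = 0, giving x = 0.613 V (positive root), so V_SG = 1.55 V.
I_D = (V_DD − V_SG)/R = (9.21 − 1.55) / 26.1 = 0.293 mA.

I_D = 0.293 mA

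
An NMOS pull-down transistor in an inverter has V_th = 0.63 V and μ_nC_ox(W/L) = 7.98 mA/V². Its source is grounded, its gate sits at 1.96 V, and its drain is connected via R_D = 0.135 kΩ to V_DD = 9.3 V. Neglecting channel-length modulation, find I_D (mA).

I_D = 7.06 mA

V_GS = V_G = 1.96 V, so V_ov = 1.96 − 0.63 = 1.33 V.
Assume saturation: I_D = ½ k_n V_ov² = 0.5 × 7.98 × 1.33² = 7.06 mA, giving V_DS = V_DD − I_D R_D = 9.3 − 7.06 × 0.135 = 8.35 V.
V_DS = 8.35 V ≥ V_ov = 1.33 V, confirming saturation.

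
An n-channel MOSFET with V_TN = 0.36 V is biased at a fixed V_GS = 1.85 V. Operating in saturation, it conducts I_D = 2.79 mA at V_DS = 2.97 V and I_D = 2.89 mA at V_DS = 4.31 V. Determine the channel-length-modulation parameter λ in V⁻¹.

With V_GS fixed, I_D ∝ (1 + λ V_DS) in saturation, so I_D2/I_D1 = (1 + λ V_DS2)/(1 + λ V_DS1).
2.89/2.79 = 1.036 = (1 + 4.31 λ)/(1 + 2.97 λ).
Solving: λ (I_D1 V_DS2 − I_D2 V_DS1) = I_D2 − I_D1, so λ = (2.89 − 2.79) / (2.79 × 4.31 − 2.89 × 2.97) = 0.1 / 3.44 = 0.0291 V⁻¹.

λ = 0.0291 V⁻¹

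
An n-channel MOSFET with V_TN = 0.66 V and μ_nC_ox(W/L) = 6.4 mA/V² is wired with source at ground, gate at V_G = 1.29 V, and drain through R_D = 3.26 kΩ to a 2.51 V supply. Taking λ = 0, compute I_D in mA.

V_GS = V_G = 1.29 V, so V_ov = 1.29 − 0.66 = 0.63 V.
Assume saturation: I_D = ½ k_n V_ov² = 0.5 × 6.4 × 0.63² = 1.27 mA, giving V_DS = V_DD − I_D R_D = 2.51 − 1.27 × 3.26 = -1.63 V.
But -1.63 V < V_ov = 0.63 V, so the device is actually in triode.
In triode I_D = k_n[V_ov V_DS − ½ V_DS²] and I_D = (V_DD − V_DS)/R_D. Equating: 10.4 V_DS² − 14.14 V_DS + 2.51 = 0, giving V_DS = 0.21 V (the root below V_ov).
I_D = (2.51 − 0.21) / 3.26 = 0.706 mA.

I_D = 0.706 mA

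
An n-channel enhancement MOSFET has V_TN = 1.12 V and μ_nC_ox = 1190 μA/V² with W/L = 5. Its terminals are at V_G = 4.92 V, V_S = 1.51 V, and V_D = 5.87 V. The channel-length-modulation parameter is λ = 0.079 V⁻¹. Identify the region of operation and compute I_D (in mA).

Saturation; I_D = 21.0 mA

V_GS = V_G − V_S = 4.92 − 1.51 = 3.41 V; V_DS = V_D − V_S = 5.87 − 1.51 = 4.36 V.
k_n = μ_nC_ox · (W/L) = 5.95 mA/V².
V_ov = V_GS − V_TN = 3.41 − 1.12 = 2.29 V.
Since V_DS = 4.36 V ≥ V_ov = 2.29 V, the device is in saturation.
I_D = ½ k_n V_ov² (1 + λ V_DS) = 0.5 × 5.95 × 2.29² × (1 + 0.079 × 4.36) = 21 mA.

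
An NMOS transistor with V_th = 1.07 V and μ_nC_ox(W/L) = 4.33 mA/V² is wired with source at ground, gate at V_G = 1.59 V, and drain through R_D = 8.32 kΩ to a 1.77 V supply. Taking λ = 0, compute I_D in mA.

I_D = 0.201 mA

V_GS = V_G = 1.59 V, so V_ov = 1.59 − 1.07 = 0.52 V.
Assume saturation: I_D = ½ k_n V_ov² = 0.5 × 4.33 × 0.52² = 0.585 mA, giving V_DS = V_DD − I_D R_D = 1.77 − 0.585 × 8.32 = -3.1 V.
But -3.1 V < V_ov = 0.52 V, so the device is actually in triode.
In triode I_D = k_n[V_ov V_DS − ½ V_DS²] and I_D = (V_DD − V_DS)/R_D. Equating: 18 V_DS² − 19.73 V_DS + 1.77 = 0, giving V_DS = 0.0986 V (the root below V_ov).
I_D = (1.77 − 0.0986) / 8.32 = 0.201 mA.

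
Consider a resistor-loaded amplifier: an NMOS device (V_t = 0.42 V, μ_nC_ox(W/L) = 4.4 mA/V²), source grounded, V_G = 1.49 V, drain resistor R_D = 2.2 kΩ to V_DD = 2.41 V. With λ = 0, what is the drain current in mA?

V_GS = V_G = 1.49 V, so V_ov = 1.49 − 0.42 = 1.07 V.
Assume saturation: I_D = ½ k_n V_ov² = 0.5 × 4.4 × 1.07² = 2.52 mA, giving V_DS = V_DD − I_D R_D = 2.41 − 2.52 × 2.2 = -3.13 V.
But -3.13 V < V_ov = 1.07 V, so the device is actually in triode.
In triode I_D = k_n[V_ov V_DS − ½ V_DS²] and I_D = (V_DD − V_DS)/R_D. Equating: 4.84 V_DS² − 11.36 V_DS + 2.41 = 0, giving V_DS = 0.236 V (the root below V_ov).
I_D = (2.41 − 0.236) / 2.2 = 0.988 mA.

I_D = 0.988 mA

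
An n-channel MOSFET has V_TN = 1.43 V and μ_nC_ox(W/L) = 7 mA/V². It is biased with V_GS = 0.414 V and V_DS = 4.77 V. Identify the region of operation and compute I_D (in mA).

V_GS = 0.414 V < V_TN = 1.43 V, so the transistor is in cutoff.

Cutoff; I_D = 0 mA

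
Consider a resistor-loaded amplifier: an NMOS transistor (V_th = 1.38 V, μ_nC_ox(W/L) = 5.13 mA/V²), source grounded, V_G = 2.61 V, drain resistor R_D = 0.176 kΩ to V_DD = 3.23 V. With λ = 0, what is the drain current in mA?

V_GS = V_G = 2.61 V, so V_ov = 2.61 − 1.38 = 1.23 V.
Assume saturation: I_D = ½ k_n V_ov² = 0.5 × 5.13 × 1.23² = 3.88 mA, giving V_DS = V_DD − I_D R_D = 3.23 − 3.88 × 0.176 = 2.55 V.
V_DS = 2.55 V ≥ V_ov = 1.23 V, confirming saturation.

I_D = 3.88 mA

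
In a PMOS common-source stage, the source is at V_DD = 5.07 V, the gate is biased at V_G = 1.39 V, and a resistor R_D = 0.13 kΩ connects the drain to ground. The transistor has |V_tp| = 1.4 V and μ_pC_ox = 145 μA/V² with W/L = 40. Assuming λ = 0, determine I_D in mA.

I_D = 15.1 mA

V_SG = V_DD − V_G = 5.07 − 1.39 = 3.68 V, so V_ov = 3.68 − 1.4 = 2.28 V.
k_p = μ_pC_ox · (W/L) = 5.8 mA/V².
Assume saturation: I_D = ½ k_p V_ov² = 0.5 × 5.8 × 2.28² = 15.1 mA, giving V_SD = V_DD − I_D R_D = 5.07 − 15.1 × 0.13 = 3.11 V.
V_SD = 3.11 V ≥ V_ov = 2.28 V, confirming saturation.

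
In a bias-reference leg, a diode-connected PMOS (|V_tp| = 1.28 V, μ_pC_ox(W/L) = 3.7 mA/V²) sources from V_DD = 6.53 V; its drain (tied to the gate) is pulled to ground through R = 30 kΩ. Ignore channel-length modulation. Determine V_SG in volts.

With gate tied to drain, V_SG = V_SD ≥ V_SG − |V_tp|, so the device is in saturation.
KCL at the drain: ½ k_p (V_SG − |V_tp|)² = (V_DD − V_SG)/R.
Let x = V_SG − 1.28. Then 55.5 x² + x − 5.25 = 0, giving x = 0.299 V (positive root), so V_SG = 1.58 V.
I_D = (V_DD − V_SG)/R = (6.53 − 1.58) / 30 = 0.165 mA.

V_SG = 1.58 V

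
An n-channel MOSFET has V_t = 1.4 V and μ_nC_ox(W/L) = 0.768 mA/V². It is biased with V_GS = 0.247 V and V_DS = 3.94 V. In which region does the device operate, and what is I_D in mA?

V_GS = 0.247 V < V_t = 1.4 V, so the transistor is in cutoff.

Cutoff; I_D = 0 mA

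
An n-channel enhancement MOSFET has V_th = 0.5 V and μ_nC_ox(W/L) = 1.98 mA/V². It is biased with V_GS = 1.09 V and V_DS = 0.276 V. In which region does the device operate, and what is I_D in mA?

V_ov = V_GS − V_th = 1.09 − 0.5 = 0.59 V.
Since V_DS = 0.276 V < V_ov = 0.59 V, the device is in the triode region.
I_D = k_n [V_ov · V_DS − ½ V_DS²] = 1.98 × [0.59 × 0.276 − 0.5 × 0.276²] = 0.247 mA.

Triode; I_D = 0.247 mA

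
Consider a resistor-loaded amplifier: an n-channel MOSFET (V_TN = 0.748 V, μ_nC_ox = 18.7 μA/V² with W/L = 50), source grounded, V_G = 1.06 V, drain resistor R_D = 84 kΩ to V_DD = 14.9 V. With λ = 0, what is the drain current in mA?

I_D = 0.0455 mA

V_GS = V_G = 1.06 V, so V_ov = 1.06 − 0.748 = 0.312 V.
k_n = μ_nC_ox · (W/L) = 0.935 mA/V².
Assume saturation: I_D = ½ k_n V_ov² = 0.5 × 0.935 × 0.312² = 0.0455 mA, giving V_DS = V_DD − I_D R_D = 14.9 − 0.0455 × 84 = 11.1 V.
V_DS = 11.1 V ≥ V_ov = 0.312 V, confirming saturation.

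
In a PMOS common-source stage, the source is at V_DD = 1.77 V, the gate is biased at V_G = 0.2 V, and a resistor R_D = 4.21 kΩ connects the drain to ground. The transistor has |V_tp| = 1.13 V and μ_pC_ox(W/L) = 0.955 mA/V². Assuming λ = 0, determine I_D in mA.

I_D = 0.0924 mA

V_SG = V_DD − V_G = 1.77 − 0.2 = 1.57 V, so V_ov = 1.57 − 1.13 = 0.44 V.
Assume saturation: I_D = ½ k_p V_ov² = 0.5 × 0.955 × 0.44² = 0.0924 mA, giving V_SD = V_DD − I_D R_D = 1.77 − 0.0924 × 4.21 = 1.38 V.
V_SD = 1.38 V ≥ V_ov = 0.44 V, confirming saturation.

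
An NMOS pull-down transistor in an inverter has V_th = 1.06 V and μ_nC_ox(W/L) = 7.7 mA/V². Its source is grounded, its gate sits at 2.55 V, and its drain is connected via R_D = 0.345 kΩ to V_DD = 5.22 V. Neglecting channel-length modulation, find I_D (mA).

V_GS = V_G = 2.55 V, so V_ov = 2.55 − 1.06 = 1.49 V.
Assume saturation: I_D = ½ k_n V_ov² = 0.5 × 7.7 × 1.49² = 8.55 mA, giving V_DS = V_DD − I_D R_D = 5.22 − 8.55 × 0.345 = 2.27 V.
V_DS = 2.27 V ≥ V_ov = 1.49 V, confirming saturation.

I_D = 8.55 mA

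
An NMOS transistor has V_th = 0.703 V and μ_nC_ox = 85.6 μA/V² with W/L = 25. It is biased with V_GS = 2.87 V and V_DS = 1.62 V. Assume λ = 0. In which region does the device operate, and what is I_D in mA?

Triode; I_D = 4.70 mA

k_n = μ_nC_ox · (W/L) = 2.14 mA/V².
V_ov = V_GS − V_th = 2.87 − 0.703 = 2.17 V.
Since V_DS = 1.62 V < V_ov = 2.17 V, the device is in the triode region.
I_D = k_n [V_ov · V_DS − ½ V_DS²] = 2.14 × [2.17 × 1.62 − 0.5 × 1.62²] = 4.7 mA.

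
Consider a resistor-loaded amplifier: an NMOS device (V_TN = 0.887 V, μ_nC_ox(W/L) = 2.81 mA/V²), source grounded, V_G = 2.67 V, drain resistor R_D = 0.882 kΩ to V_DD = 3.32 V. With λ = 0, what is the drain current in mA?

V_GS = V_G = 2.67 V, so V_ov = 2.67 − 0.887 = 1.78 V.
Assume saturation: I_D = ½ k_n V_ov² = 0.5 × 2.81 × 1.78² = 4.47 mA, giving V_DS = V_DD − I_D R_D = 3.32 − 4.47 × 0.882 = -0.62 V.
But -0.62 V < V_ov = 1.78 V, so the device is actually in triode.
In triode I_D = k_n[V_ov V_DS − ½ V_DS²] and I_D = (V_DD − V_DS)/R_D. Equating: 1.24 V_DS² − 5.419 V_DS + 3.32 = 0, giving V_DS = 0.737 V (the root below V_ov).
I_D = (3.32 − 0.737) / 0.882 = 2.93 mA.

I_D = 2.93 mA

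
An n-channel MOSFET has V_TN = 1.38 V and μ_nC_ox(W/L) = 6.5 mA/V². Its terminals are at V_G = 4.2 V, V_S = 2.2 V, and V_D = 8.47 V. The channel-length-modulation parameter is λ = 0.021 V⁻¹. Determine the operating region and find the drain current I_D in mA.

V_GS = V_G − V_S = 4.2 − 2.2 = 2 V; V_DS = V_D − V_S = 8.47 − 2.2 = 6.27 V.
V_ov = V_GS − V_TN = 2 − 1.38 = 0.62 V.
Since V_DS = 6.27 V ≥ V_ov = 0.62 V, the device is in saturation.
I_D = ½ k_n V_ov² (1 + λ V_DS) = 0.5 × 6.5 × 0.62² × (1 + 0.021 × 6.27) = 1.41 mA.

Saturation; I_D = 1.41 mA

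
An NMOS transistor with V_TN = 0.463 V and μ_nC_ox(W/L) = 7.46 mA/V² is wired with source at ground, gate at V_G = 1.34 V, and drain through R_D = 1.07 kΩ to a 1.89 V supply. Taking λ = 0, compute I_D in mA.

I_D = 1.51 mA

V_GS = V_G = 1.34 V, so V_ov = 1.34 − 0.463 = 0.877 V.
Assume saturation: I_D = ½ k_n V_ov² = 0.5 × 7.46 × 0.877² = 2.87 mA, giving V_DS = V_DD − I_D R_D = 1.89 − 2.87 × 1.07 = -1.18 V.
But -1.18 V < V_ov = 0.877 V, so the device is actually in triode.
In triode I_D = k_n[V_ov V_DS − ½ V_DS²] and I_D = (V_DD − V_DS)/R_D. Equating: 3.99 V_DS² − 8 V_DS + 1.89 = 0, giving V_DS = 0.274 V (the root below V_ov).
I_D = (1.89 − 0.274) / 1.07 = 1.51 mA.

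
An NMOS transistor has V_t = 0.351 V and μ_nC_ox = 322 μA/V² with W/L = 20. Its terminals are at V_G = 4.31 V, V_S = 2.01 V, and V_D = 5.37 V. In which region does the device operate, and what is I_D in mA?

Saturation; I_D = 12.2 mA

V_GS = V_G − V_S = 4.31 − 2.01 = 2.3 V; V_DS = V_D − V_S = 5.37 − 2.01 = 3.36 V.
k_n = μ_nC_ox · (W/L) = 6.44 mA/V².
V_ov = V_GS − V_t = 2.3 − 0.351 = 1.95 V.
Since V_DS = 3.36 V ≥ V_ov = 1.95 V, the device is in saturation.
I_D = ½ k_n V_ov² = 0.5 × 6.44 × 1.95² = 12.2 mA.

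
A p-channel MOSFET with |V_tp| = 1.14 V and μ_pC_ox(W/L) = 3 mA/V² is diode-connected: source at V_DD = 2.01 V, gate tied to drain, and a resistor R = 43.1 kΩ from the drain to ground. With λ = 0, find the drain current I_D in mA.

I_D = 0.0177 mA

With gate tied to drain, V_SG = V_SD ≥ V_SG − |V_tp|, so the device is in saturation.
KCL at the drain: ½ k_p (V_SG − |V_tp|)² = (V_DD − V_SG)/R.
Let x = V_SG − 1.14. Then 64.7 x² + x − 0.87 = 0, giving x = 0.109 V (positive root), so V_SG = 1.25 V.
I_D = (V_DD − V_SG)/R = (2.01 − 1.25) / 43.1 = 0.0177 mA.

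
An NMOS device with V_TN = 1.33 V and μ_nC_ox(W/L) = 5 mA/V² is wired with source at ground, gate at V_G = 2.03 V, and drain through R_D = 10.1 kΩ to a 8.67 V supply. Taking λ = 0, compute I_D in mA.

V_GS = V_G = 2.03 V, so V_ov = 2.03 − 1.33 = 0.7 V.
Assume saturation: I_D = ½ k_n V_ov² = 0.5 × 5 × 0.7² = 1.22 mA, giving V_DS = V_DD − I_D R_D = 8.67 − 1.22 × 10.1 = -3.7 V.
But -3.7 V < V_ov = 0.7 V, so the device is actually in triode.
In triode I_D = k_n[V_ov V_DS − ½ V_DS²] and I_D = (V_DD − V_DS)/R_D. Equating: 25.2 V_DS² − 36.35 V_DS + 8.67 = 0, giving V_DS = 0.302 V (the root below V_ov).
I_D = (8.67 − 0.302) / 10.1 = 0.829 mA.

I_D = 0.829 mA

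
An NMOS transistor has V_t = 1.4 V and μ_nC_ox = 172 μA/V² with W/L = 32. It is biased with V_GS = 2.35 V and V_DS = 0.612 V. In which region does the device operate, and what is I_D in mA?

k_n = μ_nC_ox · (W/L) = 5.504 mA/V².
V_ov = V_GS − V_t = 2.35 − 1.4 = 0.95 V.
Since V_DS = 0.612 V < V_ov = 0.95 V, the device is in the triode region.
I_D = k_n [V_ov · V_DS − ½ V_DS²] = 5.504 × [0.95 × 0.612 − 0.5 × 0.612²] = 2.17 mA.

Triode; I_D = 2.17 mA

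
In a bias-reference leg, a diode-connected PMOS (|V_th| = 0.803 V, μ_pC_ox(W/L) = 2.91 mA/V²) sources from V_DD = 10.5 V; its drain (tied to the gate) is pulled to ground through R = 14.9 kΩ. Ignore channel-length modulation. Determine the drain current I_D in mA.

I_D = 0.607 mA

With gate tied to drain, V_SG = V_SD ≥ V_SG − |V_th|, so the device is in saturation.
KCL at the drain: ½ k_p (V_SG − |V_th|)² = (V_DD − V_SG)/R.
Let x = V_SG − 0.803. Then 21.7 x² + x − 9.697 = 0, giving x = 0.646 V (positive root), so V_SG = 1.45 V.
I_D = (V_DD − V_SG)/R = (10.5 − 1.45) / 14.9 = 0.607 mA.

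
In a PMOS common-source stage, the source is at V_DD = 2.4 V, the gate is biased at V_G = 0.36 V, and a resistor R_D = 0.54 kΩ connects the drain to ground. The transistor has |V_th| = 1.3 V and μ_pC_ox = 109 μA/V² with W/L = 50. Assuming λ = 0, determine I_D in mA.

I_D = 1.49 mA

V_SG = V_DD − V_G = 2.4 − 0.36 = 2.04 V, so V_ov = 2.04 − 1.3 = 0.74 V.
k_p = μ_pC_ox · (W/L) = 5.45 mA/V².
Assume saturation: I_D = ½ k_p V_ov² = 0.5 × 5.45 × 0.74² = 1.49 mA, giving V_SD = V_DD − I_D R_D = 2.4 − 1.49 × 0.54 = 1.59 V.
V_SD = 1.59 V ≥ V_ov = 0.74 V, confirming saturation.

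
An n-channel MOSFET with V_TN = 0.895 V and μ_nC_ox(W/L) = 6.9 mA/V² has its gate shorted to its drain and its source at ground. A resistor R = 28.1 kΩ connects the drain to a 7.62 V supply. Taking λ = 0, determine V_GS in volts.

V_GS = 1.15 V

With gate tied to drain, V_GS = V_DS ≥ V_GS − V_TN, so the device is in saturation.
KCL at the drain: ½ k_n (V_GS − V_TN)² = (V_DD − V_GS)/R.
Let x = V_GS − 0.895. Then 96.9 x² + x − 6.725 = 0, giving x = 0.258 V (positive root), so V_GS = 1.15 V.
I_D = (V_DD − V_GS)/R = (7.62 − 1.15) / 28.1 = 0.23 mA.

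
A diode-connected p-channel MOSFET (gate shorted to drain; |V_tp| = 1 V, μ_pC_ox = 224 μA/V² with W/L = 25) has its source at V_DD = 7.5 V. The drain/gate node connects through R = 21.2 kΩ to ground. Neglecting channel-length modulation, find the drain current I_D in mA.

With gate tied to drain, V_SG = V_SD ≥ V_SG − |V_tp|, so the device is in saturation.
k_p = μ_pC_ox · (W/L) = 5.6 mA/V².
KCL at the drain: ½ k_p (V_SG − |V_tp|)² = (V_DD − V_SG)/R.
Let x = V_SG − 1. Then 59.4 x² + x − 6.5 = 0, giving x = 0.323 V (positive root), so V_SG = 1.32 V.
I_D = (V_DD − V_SG)/R = (7.5 − 1.32) / 21.2 = 0.291 mA.

I_D = 0.291 mA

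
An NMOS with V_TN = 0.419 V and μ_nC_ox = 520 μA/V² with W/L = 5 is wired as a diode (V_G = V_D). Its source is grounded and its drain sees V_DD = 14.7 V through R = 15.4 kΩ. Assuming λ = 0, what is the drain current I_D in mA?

With gate tied to drain, V_GS = V_DS ≥ V_GS − V_TN, so the device is in saturation.
k_n = μ_nC_ox · (W/L) = 2.6 mA/V².
KCL at the drain: ½ k_n (V_GS − V_TN)² = (V_DD − V_GS)/R.
Let x = V_GS − 0.419. Then 20 x² + x − 14.28 = 0, giving x = 0.82 V (positive root), so V_GS = 1.24 V.
I_D = (V_DD − V_GS)/R = (14.7 − 1.24) / 15.4 = 0.874 mA.

I_D = 0.874 mA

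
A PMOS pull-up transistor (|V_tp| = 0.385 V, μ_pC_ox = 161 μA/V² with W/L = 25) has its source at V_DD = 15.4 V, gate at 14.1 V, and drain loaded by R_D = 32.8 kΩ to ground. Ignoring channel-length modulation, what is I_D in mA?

V_SG = V_DD − V_G = 15.4 − 14.1 = 1.3 V, so V_ov = 1.3 − 0.385 = 0.915 V.
k_p = μ_pC_ox · (W/L) = 4.025 mA/V².
Assume saturation: I_D = ½ k_p V_ov² = 0.5 × 4.025 × 0.915² = 1.68 mA, giving V_SD = V_DD − I_D R_D = 15.4 − 1.68 × 32.8 = -39.9 V.
But -39.9 V < V_ov = 0.915 V, so the device is actually in triode.
In triode I_D = k_p[V_ov V_SD − ½ V_SD²] and I_D = (V_DD − V_SD)/R_D. Equating: 66 V_SD² − 121.8 V_SD + 15.4 = 0, giving V_SD = 0.137 V (the root below V_ov).
I_D = (15.4 − 0.137) / 32.8 = 0.465 mA.

I_D = 0.465 mA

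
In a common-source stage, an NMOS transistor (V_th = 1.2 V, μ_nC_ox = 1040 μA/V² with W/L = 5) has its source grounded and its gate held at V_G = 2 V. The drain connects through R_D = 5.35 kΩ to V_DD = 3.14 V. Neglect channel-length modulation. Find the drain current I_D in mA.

I_D = 0.559 mA

V_GS = V_G = 2 V, so V_ov = 2 − 1.2 = 0.8 V.
k_n = μ_nC_ox · (W/L) = 5.2 mA/V².
Assume saturation: I_D = ½ k_n V_ov² = 0.5 × 5.2 × 0.8² = 1.66 mA, giving V_DS = V_DD − I_D R_D = 3.14 − 1.66 × 5.35 = -5.76 V.
But -5.76 V < V_ov = 0.8 V, so the device is actually in triode.
In triode I_D = k_n[V_ov V_DS − ½ V_DS²] and I_D = (V_DD − V_DS)/R_D. Equating: 13.9 V_DS² − 23.26 V_DS + 3.14 = 0, giving V_DS = 0.148 V (the root below V_ov).
I_D = (3.14 − 0.148) / 5.35 = 0.559 mA.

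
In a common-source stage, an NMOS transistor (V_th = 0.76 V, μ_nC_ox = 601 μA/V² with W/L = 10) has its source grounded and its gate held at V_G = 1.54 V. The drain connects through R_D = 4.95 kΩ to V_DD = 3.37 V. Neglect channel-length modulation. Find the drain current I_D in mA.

I_D = 0.650 mA

V_GS = V_G = 1.54 V, so V_ov = 1.54 − 0.76 = 0.78 V.
k_n = μ_nC_ox · (W/L) = 6.01 mA/V².
Assume saturation: I_D = ½ k_n V_ov² = 0.5 × 6.01 × 0.78² = 1.83 mA, giving V_DS = V_DD − I_D R_D = 3.37 − 1.83 × 4.95 = -5.68 V.
But -5.68 V < V_ov = 0.78 V, so the device is actually in triode.
In triode I_D = k_n[V_ov V_DS − ½ V_DS²] and I_D = (V_DD − V_DS)/R_D. Equating: 14.9 V_DS² − 24.2 V_DS + 3.37 = 0, giving V_DS = 0.154 V (the root below V_ov).
I_D = (3.37 − 0.154) / 4.95 = 0.65 mA.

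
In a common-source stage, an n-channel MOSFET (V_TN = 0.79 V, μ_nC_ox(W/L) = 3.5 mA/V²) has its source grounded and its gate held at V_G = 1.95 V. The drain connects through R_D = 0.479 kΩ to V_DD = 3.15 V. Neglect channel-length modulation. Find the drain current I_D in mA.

V_GS = V_G = 1.95 V, so V_ov = 1.95 − 0.79 = 1.16 V.
Assume saturation: I_D = ½ k_n V_ov² = 0.5 × 3.5 × 1.16² = 2.35 mA, giving V_DS = V_DD − I_D R_D = 3.15 − 2.35 × 0.479 = 2.02 V.
V_DS = 2.02 V ≥ V_ov = 1.16 V, confirming saturation.

I_D = 2.35 mA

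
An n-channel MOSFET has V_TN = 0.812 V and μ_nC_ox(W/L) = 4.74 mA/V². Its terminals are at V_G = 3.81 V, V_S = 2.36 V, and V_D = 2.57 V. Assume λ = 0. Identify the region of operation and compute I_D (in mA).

V_GS = V_G − V_S = 3.81 − 2.36 = 1.45 V; V_DS = V_D − V_S = 2.57 − 2.36 = 0.21 V.
V_ov = V_GS − V_TN = 1.45 − 0.812 = 0.638 V.
Since V_DS = 0.21 V < V_ov = 0.638 V, the device is in the triode region.
I_D = k_n [V_ov · V_DS − ½ V_DS²] = 4.74 × [0.638 × 0.21 − 0.5 × 0.21²] = 0.531 mA.

Triode; I_D = 0.531 mA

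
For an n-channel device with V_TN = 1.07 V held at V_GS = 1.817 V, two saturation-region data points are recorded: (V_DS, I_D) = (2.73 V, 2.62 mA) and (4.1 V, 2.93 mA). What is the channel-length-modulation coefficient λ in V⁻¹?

λ = 0.113 V⁻¹

With V_GS fixed, I_D ∝ (1 + λ V_DS) in saturation, so I_D2/I_D1 = (1 + λ V_DS2)/(1 + λ V_DS1).
2.93/2.62 = 1.118 = (1 + 4.1 λ)/(1 + 2.73 λ).
Solving: λ (I_D1 V_DS2 − I_D2 V_DS1) = I_D2 − I_D1, so λ = (2.93 − 2.62) / (2.62 × 4.1 − 2.93 × 2.73) = 0.31 / 2.74 = 0.113 V⁻¹.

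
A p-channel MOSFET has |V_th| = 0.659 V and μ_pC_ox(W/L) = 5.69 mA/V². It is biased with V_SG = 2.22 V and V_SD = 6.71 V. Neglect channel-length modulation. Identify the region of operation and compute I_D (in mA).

V_ov = V_SG − |V_th| = 2.22 − 0.659 = 1.56 V.
Since V_SD = 6.71 V ≥ V_ov = 1.56 V, the device is in saturation.
I_D = ½ k_p V_ov² = 0.5 × 5.69 × 1.56² = 6.93 mA.

Saturation; I_D = 6.93 mA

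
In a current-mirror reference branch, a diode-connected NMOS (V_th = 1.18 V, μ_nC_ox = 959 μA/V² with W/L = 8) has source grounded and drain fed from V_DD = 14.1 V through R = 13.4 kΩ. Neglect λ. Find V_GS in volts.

With gate tied to drain, V_GS = V_DS ≥ V_GS − V_th, so the device is in saturation.
k_n = μ_nC_ox · (W/L) = 7.672 mA/V².
KCL at the drain: ½ k_n (V_GS − V_th)² = (V_DD − V_GS)/R.
Let x = V_GS − 1.18. Then 51.4 x² + x − 12.92 = 0, giving x = 0.492 V (positive root), so V_GS = 1.67 V.
I_D = (V_DD − V_GS)/R = (14.1 − 1.67) / 13.4 = 0.927 mA.

V_GS = 1.67 V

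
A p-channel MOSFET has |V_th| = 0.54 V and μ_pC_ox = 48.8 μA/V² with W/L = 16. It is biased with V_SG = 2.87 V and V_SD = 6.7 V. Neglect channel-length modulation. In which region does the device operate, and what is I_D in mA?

Saturation; I_D = 2.12 mA

k_p = μ_pC_ox · (W/L) = 0.7808 mA/V².
V_ov = V_SG − |V_th| = 2.87 − 0.54 = 2.33 V.
Since V_SD = 6.7 V ≥ V_ov = 2.33 V, the device is in saturation.
I_D = ½ k_p V_ov² = 0.5 × 0.7808 × 2.33² = 2.12 mA.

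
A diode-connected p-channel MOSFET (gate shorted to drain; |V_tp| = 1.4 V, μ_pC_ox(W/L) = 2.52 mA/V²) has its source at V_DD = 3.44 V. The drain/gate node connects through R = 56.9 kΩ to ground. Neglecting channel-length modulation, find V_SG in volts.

V_SG = 1.56 V

With gate tied to drain, V_SG = V_SD ≥ V_SG − |V_tp|, so the device is in saturation.
KCL at the drain: ½ k_p (V_SG − |V_tp|)² = (V_DD − V_SG)/R.
Let x = V_SG − 1.4. Then 71.7 x² + x − 2.04 = 0, giving x = 0.162 V (positive root), so V_SG = 1.56 V.
I_D = (V_DD − V_SG)/R = (3.44 − 1.56) / 56.9 = 0.033 mA.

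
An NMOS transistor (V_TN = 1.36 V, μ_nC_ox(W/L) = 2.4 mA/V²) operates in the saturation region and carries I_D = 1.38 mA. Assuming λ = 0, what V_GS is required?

V_GS = 2.43 V

In saturation I_D = ½ k_n (V_GS − V_TN)², so V_GS − V_TN = √(2 I_D / k_n) = √(2 × 1.38 / 2.4) = 1.07 V.
V_GS = 1.36 + 1.07 = 2.43 V.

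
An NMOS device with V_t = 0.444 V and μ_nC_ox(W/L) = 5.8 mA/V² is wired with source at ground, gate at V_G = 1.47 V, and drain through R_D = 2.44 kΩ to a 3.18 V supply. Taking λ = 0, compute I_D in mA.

I_D = 1.21 mA

V_GS = V_G = 1.47 V, so V_ov = 1.47 − 0.444 = 1.03 V.
Assume saturation: I_D = ½ k_n V_ov² = 0.5 × 5.8 × 1.03² = 3.05 mA, giving V_DS = V_DD − I_D R_D = 3.18 − 3.05 × 2.44 = -4.27 V.
But -4.27 V < V_ov = 1.03 V, so the device is actually in triode.
In triode I_D = k_n[V_ov V_DS − ½ V_DS²] and I_D = (V_DD − V_DS)/R_D. Equating: 7.08 V_DS² − 15.52 V_DS + 3.18 = 0, giving V_DS = 0.229 V (the root below V_ov).
I_D = (3.18 − 0.229) / 2.44 = 1.21 mA.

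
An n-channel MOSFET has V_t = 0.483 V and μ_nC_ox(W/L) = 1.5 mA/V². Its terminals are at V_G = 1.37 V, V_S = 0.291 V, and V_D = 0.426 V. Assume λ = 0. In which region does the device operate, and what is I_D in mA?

Triode; I_D = 0.107 mA

V_GS = V_G − V_S = 1.37 − 0.291 = 1.08 V; V_DS = V_D − V_S = 0.426 − 0.291 = 0.135 V.
V_ov = V_GS − V_t = 1.08 − 0.483 = 0.596 V.
Since V_DS = 0.135 V < V_ov = 0.596 V, the device is in the triode region.
I_D = k_n [V_ov · V_DS − ½ V_DS²] = 1.5 × [0.596 × 0.135 − 0.5 × 0.135²] = 0.107 mA.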